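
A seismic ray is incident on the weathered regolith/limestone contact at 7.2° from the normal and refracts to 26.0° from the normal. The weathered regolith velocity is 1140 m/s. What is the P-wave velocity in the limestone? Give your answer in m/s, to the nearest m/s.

sin 7.2° = 0.1253; sin 26.0° = 0.4384.
V₂ = V₁·(sin θ₂/sin θ₁) = 1140·(0.4384/0.1253) = 3987.32 m/s.

3987 m/s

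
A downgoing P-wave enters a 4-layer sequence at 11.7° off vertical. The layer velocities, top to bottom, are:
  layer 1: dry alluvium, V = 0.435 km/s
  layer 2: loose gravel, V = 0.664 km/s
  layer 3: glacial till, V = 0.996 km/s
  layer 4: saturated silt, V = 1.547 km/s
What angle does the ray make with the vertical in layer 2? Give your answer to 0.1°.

Ray parameter p = sin 11.7° / 0.435 = 4.6618e-01 s/km.
sin θ_2 = p·V_2 = 4.6618e-01 × 0.664 = 0.3095.
θ_2 = 18.03° from the vertical.

18.0°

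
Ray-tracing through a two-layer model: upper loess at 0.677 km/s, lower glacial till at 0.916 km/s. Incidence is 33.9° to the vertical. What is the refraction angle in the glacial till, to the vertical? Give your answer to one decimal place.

Snell's law: sin θ₂ = (V₂/V₁)·sin θ₁ = (0.916/0.677)·sin 33.9° = 0.7546.
θ₂ = sin⁻¹(0.7546) = 48.99° (from vertical).

49.0°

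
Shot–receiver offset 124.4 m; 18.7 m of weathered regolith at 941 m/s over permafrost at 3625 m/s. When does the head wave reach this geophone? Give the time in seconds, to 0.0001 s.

0.0727 s

θ_c = arcsin(V₁/V₂) = arcsin(941/3625) = 15.05°, cos θ_c = 0.9657.
Intercept time tᵢ = 2h cos θ_c / V₁ = 2·18.7·0.9657/941 = 0.03838 s.
t = x/V₂ + tᵢ = 124.4/3625 + 0.03838 = 0.07270 s.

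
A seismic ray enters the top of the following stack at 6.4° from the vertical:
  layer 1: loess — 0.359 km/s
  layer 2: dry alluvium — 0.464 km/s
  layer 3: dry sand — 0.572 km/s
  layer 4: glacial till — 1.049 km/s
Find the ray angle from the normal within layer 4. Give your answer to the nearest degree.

19°

Snell's law across each interface conserves sin θ / V, so sin θ_4 = V_4·sin θ₁/V₁.
sin θ_4 = 1.049 × sin 6.4° / 0.359 = 0.3257.
θ_4 = arcsin 0.3257 = 19.01°.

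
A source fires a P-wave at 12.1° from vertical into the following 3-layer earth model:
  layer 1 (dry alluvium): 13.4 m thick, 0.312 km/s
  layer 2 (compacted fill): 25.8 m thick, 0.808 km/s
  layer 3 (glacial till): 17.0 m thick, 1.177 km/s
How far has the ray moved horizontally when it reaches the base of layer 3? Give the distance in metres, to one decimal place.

Apply Snell's law at each interface; in layer i the horizontal offset is hᵢ·tan θᵢ.
Layer 1: θ = 12.10°; offset = 13.4·tan 12.10° = 2.873 m.
Layer 2: sin θ = 0.808·sin 12.1°/0.312 = 0.5429, θ = 32.88°; offset = 25.8·tan 32.88° = 16.677 m.
Layer 3: sin θ = 1.177·sin 12.1°/0.312 = 0.7908, θ = 52.26°; offset = 17.0·tan 52.26° = 21.962 m.
Total horizontal offset = 41.512 m.

41.5 m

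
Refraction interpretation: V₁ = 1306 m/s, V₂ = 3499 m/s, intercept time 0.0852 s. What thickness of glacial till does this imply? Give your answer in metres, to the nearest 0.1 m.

θ_c = arcsin(1306/3499) = 21.92°; cos θ_c = 0.9277.
tᵢ = 2h cos θ_c/V₁ ⇒ h = tᵢ·V₁/(2 cos θ_c) = 0.0852·1306/(2·0.9277) = 59.97 m.

60.0 m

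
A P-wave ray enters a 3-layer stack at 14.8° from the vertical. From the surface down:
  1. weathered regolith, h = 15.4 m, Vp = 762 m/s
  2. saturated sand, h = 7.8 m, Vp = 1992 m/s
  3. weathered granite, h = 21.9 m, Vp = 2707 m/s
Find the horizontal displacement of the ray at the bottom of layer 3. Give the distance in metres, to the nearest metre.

Apply Snell's law at each interface; in layer i the horizontal offset is hᵢ·tan θᵢ.
Layer 1: θ = 14.80°; offset = 15.4·tan 14.80° = 4.069 m.
Layer 2: sin θ = 1992·sin 14.8°/762 = 0.6678, θ = 41.90°; offset = 7.8·tan 41.90° = 6.998 m.
Layer 3: sin θ = 2707·sin 14.8°/762 = 0.9075, θ = 65.16°; offset = 21.9·tan 65.16° = 47.305 m.
Σ offsets = 58.371 m.

58 m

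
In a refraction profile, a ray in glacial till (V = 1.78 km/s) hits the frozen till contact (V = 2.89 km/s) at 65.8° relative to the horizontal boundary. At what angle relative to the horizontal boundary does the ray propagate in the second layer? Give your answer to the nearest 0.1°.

Convert to the normal: θ₁ = 90° − 65.8° = 24.2°.
Snell's law: sin θ₂ = (V₂/V₁)·sin θ₁ = (2.89/1.78)·sin 24.2° = 0.6655.
θ₂ = sin⁻¹(0.6655) = 41.72° (from vertical).
From the interface: 90° − 41.72° = 48.28°.

48.3°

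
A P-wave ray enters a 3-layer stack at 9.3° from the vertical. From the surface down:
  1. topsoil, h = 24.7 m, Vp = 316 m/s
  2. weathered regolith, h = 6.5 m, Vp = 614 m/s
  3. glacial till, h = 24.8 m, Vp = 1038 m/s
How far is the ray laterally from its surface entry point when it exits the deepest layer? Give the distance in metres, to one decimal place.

21.7 m

Apply Snell's law at each interface; in layer i the horizontal offset is hᵢ·tan θᵢ.
Layer 1: θ = 9.30°; offset = 24.7·tan 9.30° = 4.045 m.
Layer 2: sin θ = 614·sin 9.3°/316 = 0.3140, θ = 18.30°; offset = 6.5·tan 18.30° = 2.150 m.
Layer 3: sin θ = 1038·sin 9.3°/316 = 0.5308, θ = 32.06°; offset = 24.8·tan 32.06° = 15.534 m.
Total horizontal offset = 21.729 m.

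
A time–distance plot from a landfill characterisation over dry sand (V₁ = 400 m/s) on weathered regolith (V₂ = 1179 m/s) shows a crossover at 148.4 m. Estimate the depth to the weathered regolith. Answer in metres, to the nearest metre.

h = (x_cross/2)·√((V₂−V₁)/(V₂+V₁)).
(V₂−V₁)/(V₂+V₁) = (1179−400)/(1179+400) = 0.4934; √ = 0.7024.
h = (148.4/2)·0.7024 = 52.12 m.

52 m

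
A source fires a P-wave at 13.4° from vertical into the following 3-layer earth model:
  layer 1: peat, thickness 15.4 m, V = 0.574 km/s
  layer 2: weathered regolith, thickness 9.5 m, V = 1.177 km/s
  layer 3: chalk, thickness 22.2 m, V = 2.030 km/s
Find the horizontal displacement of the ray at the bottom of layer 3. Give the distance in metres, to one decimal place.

Ray parameter p = sin 13.4° / 0.574 km/s = 4.0374e-01 s/km.
Layer 1: θ = 13.40°; offset = 15.4·tan 13.40° = 3.669 m.
Layer 2: sin θ = p·1.177 = 0.4752 → θ = 28.37°; offset = 9.5·tan 28.37° = 5.131 m.
Layer 3: sin θ = p·2.030 = 0.8196 → θ = 55.04°; offset = 22.2·tan 55.04° = 31.757 m.
Summing the layer offsets gives 40.557 m.

40.6 m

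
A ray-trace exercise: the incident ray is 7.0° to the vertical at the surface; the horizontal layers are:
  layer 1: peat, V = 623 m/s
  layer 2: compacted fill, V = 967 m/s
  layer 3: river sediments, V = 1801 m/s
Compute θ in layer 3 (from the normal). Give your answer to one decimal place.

Ray parameter p = sin 7.0° / 623 = 1.9562e-04 s/m.
sin θ_3 = p·V_3 = 1.9562e-04 × 1801 = 0.3523.
θ_3 = 20.63° from the vertical.

20.6°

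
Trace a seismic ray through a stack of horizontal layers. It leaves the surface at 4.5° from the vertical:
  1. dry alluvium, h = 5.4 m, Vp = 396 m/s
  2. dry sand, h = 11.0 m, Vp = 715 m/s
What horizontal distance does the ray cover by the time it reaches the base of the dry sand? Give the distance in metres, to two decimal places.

Ray parameter p = sin 4.5° / 396 m/s = 1.9813e-04 s/m.
Layer 1: θ = 4.50°; offset = 5.4·tan 4.50° = 0.4250 m.
Layer 2: sin θ = p·715 = 0.1417 → θ = 8.14°; offset = 11.0·tan 8.14° = 1.5742 m.
Σ offsets = 1.9991 m.

2.00 m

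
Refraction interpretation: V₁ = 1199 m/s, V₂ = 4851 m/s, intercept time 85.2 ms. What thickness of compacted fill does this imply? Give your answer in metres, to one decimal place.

52.7 m

h = tᵢ·V₁·V₂ / (2·√(V₂²−V₁²)).
√(V₂²−V₁²) = √(4851² − 1199²) = 4700.5 m/s.
h = 0.0852 s × 1199 × 4851 / (2 × 4700.5) = 52.71 m.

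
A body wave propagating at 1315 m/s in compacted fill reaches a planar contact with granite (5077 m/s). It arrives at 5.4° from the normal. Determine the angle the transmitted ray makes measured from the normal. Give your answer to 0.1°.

Snell's law: sin θ₂ = (V₂/V₁)·sin θ₁ = (5077/1315)·sin 5.4° = 0.3633.
θ₂ = arcsin 0.3633 = 21.31° from the normal.

21.3°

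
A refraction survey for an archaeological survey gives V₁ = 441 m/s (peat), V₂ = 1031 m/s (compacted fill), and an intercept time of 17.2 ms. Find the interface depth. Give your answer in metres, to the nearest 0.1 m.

θ_c = arcsin(441/1031) = 25.32°; cos θ_c = 0.9039.
tᵢ = 2h cos θ_c/V₁ ⇒ h = tᵢ·V₁/(2 cos θ_c) = 0.0172·441/(2·0.9039) = 4.20 m.

4.2 m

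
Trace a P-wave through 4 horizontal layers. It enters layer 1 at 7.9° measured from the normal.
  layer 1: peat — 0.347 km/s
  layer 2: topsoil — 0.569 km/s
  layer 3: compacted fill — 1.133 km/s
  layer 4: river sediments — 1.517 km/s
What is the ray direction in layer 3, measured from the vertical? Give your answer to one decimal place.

Ray parameter p = sin 7.9° / 0.347 = 3.9609e-01 s/km.
sin θ_3 = p·V_3 = 3.9609e-01 × 1.133 = 0.4488.
θ_3 = arcsin 0.4488 = 26.67°.

26.7°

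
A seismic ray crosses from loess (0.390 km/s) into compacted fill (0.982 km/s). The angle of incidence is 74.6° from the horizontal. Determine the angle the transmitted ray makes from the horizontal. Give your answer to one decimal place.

48.0°

Angle from the normal: 90° − 74.6° = 15.4°.
Snell's law: sin θ₂ = (V₂/V₁)·sin θ₁ = (0.982/0.390)·sin 15.4° = 0.6687.
θ₂ = arcsin 0.6687 = 41.96° from the normal.
From the interface: 90° − 41.96° = 48.04°.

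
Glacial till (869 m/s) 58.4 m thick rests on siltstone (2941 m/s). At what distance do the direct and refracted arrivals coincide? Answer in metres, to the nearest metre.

x_cross = 2h·√((V₂+V₁)/(V₂−V₁)).
(V₂+V₁)/(V₂−V₁) = (2941+869)/(2941−869) = 1.8388; √ = 1.3560.
x_cross = 2·58.4·1.3560 = 158.38 m.

158 m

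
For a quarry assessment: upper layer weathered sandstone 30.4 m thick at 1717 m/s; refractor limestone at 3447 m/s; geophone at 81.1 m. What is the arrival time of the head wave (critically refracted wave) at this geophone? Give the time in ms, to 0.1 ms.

t = x/V₂ + 2h·√(V₂²−V₁²)/(V₁V₂).
√(V₂²−V₁²) = √(3447²−1717²) = 2988.9 m/s; delay term = 2·30.4·2988.9/(1717·3447) = 0.03070 s.
t = 81.1/3447 + 0.03070 = 0.05423 s.

54.2 ms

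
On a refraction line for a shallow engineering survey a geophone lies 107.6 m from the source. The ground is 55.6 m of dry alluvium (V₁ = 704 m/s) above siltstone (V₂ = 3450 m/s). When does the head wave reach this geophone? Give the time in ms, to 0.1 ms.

θ_c = arcsin(V₁/V₂) = arcsin(704/3450) = 11.77°, cos θ_c = 0.9790.
Intercept time tᵢ = 2h cos θ_c / V₁ = 2·55.6·0.9790/704 = 0.15463 s.
t = x/V₂ + tᵢ = 107.6/3450 + 0.15463 = 0.18582 s.

185.8 ms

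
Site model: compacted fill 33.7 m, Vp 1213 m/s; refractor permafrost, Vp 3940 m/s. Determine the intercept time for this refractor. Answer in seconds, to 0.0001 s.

θ_c = arcsin(V₁/V₂) = arcsin(1213/3940) = 17.93°; cos θ_c = 0.9514.
tᵢ = 2h·cos θ_c / V₁ = 2·33.7·0.9514 / 1213 = 0.05287 s.

0.0529 s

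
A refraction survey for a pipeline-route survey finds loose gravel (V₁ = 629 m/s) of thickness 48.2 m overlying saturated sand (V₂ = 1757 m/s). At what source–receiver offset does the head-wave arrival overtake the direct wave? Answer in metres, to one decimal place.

x_cross = 2h·√((V₂+V₁)/(V₂−V₁)).
(V₂+V₁)/(V₂−V₁) = (1757+629)/(1757−629) = 2.1152; √ = 1.4544.
x_cross = 2·48.2·1.4544 = 140.20 m.

140.2 m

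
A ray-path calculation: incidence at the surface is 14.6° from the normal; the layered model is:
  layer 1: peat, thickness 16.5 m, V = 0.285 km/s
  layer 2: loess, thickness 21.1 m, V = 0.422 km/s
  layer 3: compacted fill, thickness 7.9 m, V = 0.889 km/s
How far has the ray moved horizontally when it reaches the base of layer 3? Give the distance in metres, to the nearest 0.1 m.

Apply Snell's law at each interface; in layer i the horizontal offset is hᵢ·tan θᵢ.
Layer 1: θ = 14.60°; offset = 16.5·tan 14.60° = 4.298 m.
Layer 2: sin θ = 0.422·sin 14.6°/0.285 = 0.3732, θ = 21.92°; offset = 21.1·tan 21.92° = 8.489 m.
Layer 3: sin θ = 0.889·sin 14.6°/0.285 = 0.7863, θ = 51.84°; offset = 7.9·tan 51.84° = 10.053 m.
Summing the layer offsets gives 22.840 m.

22.8 m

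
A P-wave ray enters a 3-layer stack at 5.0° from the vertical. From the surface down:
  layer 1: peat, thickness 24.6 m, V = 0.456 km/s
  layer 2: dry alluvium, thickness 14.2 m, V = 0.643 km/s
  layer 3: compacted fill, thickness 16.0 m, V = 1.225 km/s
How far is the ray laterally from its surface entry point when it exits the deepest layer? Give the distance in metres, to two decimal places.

Apply Snell's law at each interface; in layer i the horizontal offset is hᵢ·tan θᵢ.
Layer 1: θ = 5.00°; offset = 24.6·tan 5.00° = 2.1522 m.
Layer 2: sin θ = 0.643·sin 5.0°/0.456 = 0.1229, θ = 7.06°; offset = 14.2·tan 7.06° = 1.7585 m.
Layer 3: sin θ = 1.225·sin 5.0°/0.456 = 0.2341, θ = 13.54°; offset = 16.0·tan 13.54° = 3.8533 m.
Total horizontal offset = 7.7640 m.

7.76 m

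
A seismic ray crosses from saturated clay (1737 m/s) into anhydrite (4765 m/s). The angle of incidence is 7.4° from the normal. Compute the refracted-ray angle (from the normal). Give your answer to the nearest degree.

sin θ₁/V₁ = sin θ₂/V₂ ⇒ sin θ₂ = 4765·sin 7.4°/1737 = 4765·0.1288/1737 = 0.3533.
θ₂ = arcsin 0.3533 = 20.69° from the normal.

21°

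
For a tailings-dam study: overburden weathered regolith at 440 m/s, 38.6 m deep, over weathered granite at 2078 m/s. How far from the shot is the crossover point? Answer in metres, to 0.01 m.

95.72 m

θ_c = arcsin(440/2078) = 12.22°, so cos θ_c = 0.9773 and tᵢ = 2h cos θ_c/V₁ = 0.1715 s.
At crossover x/V₁ = x/V₂ + tᵢ ⇒ x = tᵢ/(1/V₁ − 1/V₂) = 0.17148/(2.2727e-03 − 4.8123e-04) = 95.72 m.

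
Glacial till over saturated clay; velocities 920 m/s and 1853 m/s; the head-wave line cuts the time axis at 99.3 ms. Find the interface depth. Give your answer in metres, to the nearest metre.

h = tᵢ·V₁·V₂ / (2·√(V₂²−V₁²)).
√(V₂²−V₁²) = √(1853² − 920²) = 1608.5 m/s.
h = 0.0993 s × 920 × 1853 / (2 × 1608.5) = 52.62 m.

53 m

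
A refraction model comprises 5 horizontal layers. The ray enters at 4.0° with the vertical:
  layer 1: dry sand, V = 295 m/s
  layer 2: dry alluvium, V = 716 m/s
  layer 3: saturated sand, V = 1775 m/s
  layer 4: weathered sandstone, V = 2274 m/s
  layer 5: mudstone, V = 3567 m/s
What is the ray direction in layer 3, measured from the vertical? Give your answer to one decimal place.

Ray parameter p = sin 4.0° / 295 = 2.3646e-04 s/m.
sin θ_3 = p·V_3 = 2.3646e-04 × 1775 = 0.4197.
θ_3 = arcsin 0.4197 = 24.82°.

24.8°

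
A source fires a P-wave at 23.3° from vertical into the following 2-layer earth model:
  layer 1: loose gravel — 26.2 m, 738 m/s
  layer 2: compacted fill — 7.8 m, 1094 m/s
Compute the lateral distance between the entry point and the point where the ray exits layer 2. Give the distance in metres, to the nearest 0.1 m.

16.9 m

Apply Snell's law at each interface; in layer i the horizontal offset is hᵢ·tan θᵢ.
Layer 1: θ = 23.30°; offset = 26.2·tan 23.30° = 11.284 m.
Layer 2: sin θ = 1094·sin 23.3°/738 = 0.5864, θ = 35.90°; offset = 7.8·tan 35.90° = 5.646 m.
Σ offsets = 16.929 m.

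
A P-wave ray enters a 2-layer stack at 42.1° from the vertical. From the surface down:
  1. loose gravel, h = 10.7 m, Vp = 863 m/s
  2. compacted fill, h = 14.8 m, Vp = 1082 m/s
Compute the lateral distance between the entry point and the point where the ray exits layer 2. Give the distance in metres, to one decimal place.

32.6 m

Apply Snell's law at each interface; in layer i the horizontal offset is hᵢ·tan θᵢ.
Layer 1: θ = 42.10°; offset = 10.7·tan 42.10° = 9.668 m.
Layer 2: sin θ = 1082·sin 42.1°/863 = 0.8406, θ = 57.20°; offset = 14.8·tan 57.20° = 22.964 m.
Total horizontal offset = 32.633 m.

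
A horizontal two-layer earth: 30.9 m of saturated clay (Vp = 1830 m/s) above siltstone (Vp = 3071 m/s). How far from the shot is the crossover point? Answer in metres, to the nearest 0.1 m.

122.8 m

x_cross = 2h·√((V₂+V₁)/(V₂−V₁)).
(V₂+V₁)/(V₂−V₁) = (3071+1830)/(3071−1830) = 3.9492; √ = 1.9873.
x_cross = 2·30.9·1.9873 = 122.81 m.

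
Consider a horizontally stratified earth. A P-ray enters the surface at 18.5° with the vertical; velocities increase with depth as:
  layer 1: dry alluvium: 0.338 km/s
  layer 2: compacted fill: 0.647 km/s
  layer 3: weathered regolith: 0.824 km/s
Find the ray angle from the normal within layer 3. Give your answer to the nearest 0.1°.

Snell's law across each interface conserves sin θ / V, so sin θ_3 = V_3·sin θ₁/V₁.
sin θ_3 = 0.824 × sin 18.5° / 0.338 = 0.7735.
θ_3 = arcsin 0.7735 = 50.67°.

50.7°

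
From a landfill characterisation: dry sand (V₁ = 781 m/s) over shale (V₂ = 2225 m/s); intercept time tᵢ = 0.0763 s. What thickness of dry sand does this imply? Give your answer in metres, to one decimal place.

θ_c = arcsin(781/2225) = 20.55°; cos θ_c = 0.9364.
tᵢ = 2h cos θ_c/V₁ ⇒ h = tᵢ·V₁/(2 cos θ_c) = 0.0763·781/(2·0.9364) = 31.82 m.

31.8 m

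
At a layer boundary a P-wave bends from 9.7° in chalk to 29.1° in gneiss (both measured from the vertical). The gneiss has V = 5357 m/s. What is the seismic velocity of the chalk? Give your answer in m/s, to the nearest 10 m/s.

1860 m/s

sin 9.7° = 0.1685; sin 29.1° = 0.4863.
V₁ = V₂·(sin θ₁/sin θ₂) = 5357·(0.1685/0.4863) = 1855.92 m/s.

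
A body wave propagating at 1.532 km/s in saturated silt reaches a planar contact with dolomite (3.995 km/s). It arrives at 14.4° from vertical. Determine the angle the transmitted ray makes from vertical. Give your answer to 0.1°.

40.4°

Snell's law: sin θ₂ = (V₂/V₁)·sin θ₁ = (3.995/1.532)·sin 14.4° = 0.6485.
θ₂ = sin⁻¹(0.6485) = 40.43° (from vertical).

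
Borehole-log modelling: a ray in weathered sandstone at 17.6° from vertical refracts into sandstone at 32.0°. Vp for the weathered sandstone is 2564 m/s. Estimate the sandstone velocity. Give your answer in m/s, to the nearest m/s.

Snell's law: sin 17.6°/V₁ = sin 32.0°/V₂.
V₂ = V₁·sin 32.0°/sin 17.6° = 2564 × 1.7526 = 4493.55 m/s.

4494 m/s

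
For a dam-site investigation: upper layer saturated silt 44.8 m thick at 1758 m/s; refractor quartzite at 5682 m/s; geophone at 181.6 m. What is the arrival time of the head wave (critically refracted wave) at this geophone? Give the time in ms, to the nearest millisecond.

80 ms

t = x/V₂ + 2h·√(V₂²−V₁²)/(V₁V₂).
√(V₂²−V₁²) = √(5682²−1758²) = 5403.2 m/s; delay term = 2·44.8·5403.2/(1758·5682) = 0.04847 s.
t = 181.6/5682 + 0.04847 = 0.08043 s.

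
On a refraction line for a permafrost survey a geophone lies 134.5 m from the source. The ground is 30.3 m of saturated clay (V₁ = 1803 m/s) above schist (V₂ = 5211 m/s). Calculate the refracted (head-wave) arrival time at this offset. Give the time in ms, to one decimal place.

θ_c = arcsin(V₁/V₂) = arcsin(1803/5211) = 20.24°, cos θ_c = 0.9382.
Intercept time tᵢ = 2h cos θ_c / V₁ = 2·30.3·0.9382/1803 = 0.03153 s.
t = x/V₂ + tᵢ = 134.5/5211 + 0.03153 = 0.05735 s.

57.3 ms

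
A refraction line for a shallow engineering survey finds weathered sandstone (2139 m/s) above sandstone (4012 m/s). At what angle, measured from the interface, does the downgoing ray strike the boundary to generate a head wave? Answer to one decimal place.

57.8°

At critical incidence the refracted ray runs along the interface (θ₂ = 90°), so sin θ_c = V₁/V₂.
θ_c = arcsin(2139/4012) = arcsin 0.5332 = 32.22°.
Measured from the interface: 90° − 32.22° = 57.78°.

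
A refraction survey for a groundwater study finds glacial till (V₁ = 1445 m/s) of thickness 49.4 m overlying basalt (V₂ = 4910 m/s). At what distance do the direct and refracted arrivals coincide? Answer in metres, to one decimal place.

133.8 m

θ_c = arcsin(1445/4910) = 17.12°, so cos θ_c = 0.9557 and tᵢ = 2h cos θ_c/V₁ = 0.0653 s.
At crossover x/V₁ = x/V₂ + tᵢ ⇒ x = tᵢ/(1/V₁ − 1/V₂) = 0.06535/(6.9204e-04 − 2.0367e-04) = 133.80 m.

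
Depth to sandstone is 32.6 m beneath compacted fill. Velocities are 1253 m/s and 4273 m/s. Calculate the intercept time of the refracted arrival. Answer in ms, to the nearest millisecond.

50 ms

θ_c = arcsin(V₁/V₂) = arcsin(1253/4273) = 17.05°; cos θ_c = 0.9560.
tᵢ = 2h·cos θ_c / V₁ = 2·32.6·0.9560 / 1253 = 0.04975 s.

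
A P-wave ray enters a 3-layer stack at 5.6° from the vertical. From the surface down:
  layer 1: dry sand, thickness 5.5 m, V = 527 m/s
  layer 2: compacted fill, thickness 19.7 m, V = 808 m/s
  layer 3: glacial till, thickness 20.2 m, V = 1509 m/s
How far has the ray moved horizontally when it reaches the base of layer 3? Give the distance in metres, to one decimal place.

9.4 m

Apply Snell's law at each interface; in layer i the horizontal offset is hᵢ·tan θᵢ.
Layer 1: θ = 5.60°; offset = 5.5·tan 5.60° = 0.539 m.
Layer 2: sin θ = 808·sin 5.6°/527 = 0.1496, θ = 8.60°; offset = 19.7·tan 8.60° = 2.981 m.
Layer 3: sin θ = 1509·sin 5.6°/527 = 0.2794, θ = 16.23°; offset = 20.2·tan 16.23° = 5.878 m.
Total horizontal offset = 9.399 m.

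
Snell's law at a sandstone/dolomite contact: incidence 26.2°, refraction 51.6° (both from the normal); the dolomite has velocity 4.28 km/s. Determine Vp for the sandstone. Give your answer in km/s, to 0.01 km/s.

Snell's law: sin 26.2°/V₁ = sin 51.6°/V₂.
V₁ = V₂·sin 26.2°/sin 51.6° = 4.28 × 0.5634 = 2.41 km/s.

2.41 km/s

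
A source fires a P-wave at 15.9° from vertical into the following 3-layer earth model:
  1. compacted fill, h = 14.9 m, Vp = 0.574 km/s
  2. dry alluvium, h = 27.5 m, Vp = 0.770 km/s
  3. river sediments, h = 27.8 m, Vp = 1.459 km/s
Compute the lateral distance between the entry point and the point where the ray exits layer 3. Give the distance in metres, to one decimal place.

p = sin θ₁/V₁ = sin 15.9°/0.574 = 4.7728e-01 s/km is conserved through the stack.
Layer 1: θ = 15.90°; offset = 14.9·tan 15.90° = 4.244 m.
Layer 2: sin θ = p·0.770 = 0.3675 → θ = 21.56°; offset = 27.5·tan 21.56° = 10.867 m.
Layer 3: sin θ = p·1.459 = 0.6964 → θ = 44.14°; offset = 27.8·tan 44.14° = 26.973 m.
Summing the layer offsets gives 42.084 m.

42.1 m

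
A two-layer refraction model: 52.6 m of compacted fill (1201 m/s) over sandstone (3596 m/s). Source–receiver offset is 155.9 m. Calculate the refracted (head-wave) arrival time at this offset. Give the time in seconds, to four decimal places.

t = x/V₂ + 2h·√(V₂²−V₁²)/(V₁V₂).
√(V₂²−V₁²) = √(3596²−1201²) = 3389.5 m/s; delay term = 2·52.6·3389.5/(1201·3596) = 0.08256 s.
t = 155.9/3596 + 0.08256 = 0.12592 s.

0.1259 s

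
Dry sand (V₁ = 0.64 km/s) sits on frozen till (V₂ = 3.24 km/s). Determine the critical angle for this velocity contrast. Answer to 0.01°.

At critical incidence the refracted ray runs along the interface (θ₂ = 90°), so sin θ_c = V₁/V₂.
θ_c = arcsin(0.64/3.24) = arcsin 0.1975 = 11.39°.

11.39°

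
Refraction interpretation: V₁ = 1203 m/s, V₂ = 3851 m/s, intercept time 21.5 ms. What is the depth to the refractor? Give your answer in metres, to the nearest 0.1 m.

θ_c = arcsin(1203/3851) = 18.20°; cos θ_c = 0.9500.
tᵢ = 2h cos θ_c/V₁ ⇒ h = tᵢ·V₁/(2 cos θ_c) = 0.0215·1203/(2·0.9500) = 13.61 m.

13.6 m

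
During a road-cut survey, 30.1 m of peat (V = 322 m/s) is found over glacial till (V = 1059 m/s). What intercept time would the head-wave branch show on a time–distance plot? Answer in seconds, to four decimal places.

0.1781 s

tᵢ = 2h·√(V₂²−V₁²)/(V₁V₂).
√(V₂²−V₁²) = √(1059²−322²) = 1008.9 m/s.
tᵢ = 2·30.1·1008.9/(322·1059) = 0.17810 s.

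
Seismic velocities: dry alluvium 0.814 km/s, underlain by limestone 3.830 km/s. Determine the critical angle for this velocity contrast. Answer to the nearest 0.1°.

12.3°

At critical incidence the refracted ray runs along the interface (θ₂ = 90°), so sin θ_c = V₁/V₂.
θ_c = arcsin(0.814/3.830) = arcsin 0.2125 = 12.27°.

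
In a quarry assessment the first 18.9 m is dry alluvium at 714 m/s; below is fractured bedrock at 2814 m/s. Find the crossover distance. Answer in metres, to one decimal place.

θ_c = arcsin(714/2814) = 14.70°, so cos θ_c = 0.9673 and tᵢ = 2h cos θ_c/V₁ = 0.0512 s.
At crossover x/V₁ = x/V₂ + tᵢ ⇒ x = tᵢ/(1/V₁ − 1/V₂) = 0.05121/(1.4006e-03 − 3.5537e-04) = 48.99 m.

49.0 m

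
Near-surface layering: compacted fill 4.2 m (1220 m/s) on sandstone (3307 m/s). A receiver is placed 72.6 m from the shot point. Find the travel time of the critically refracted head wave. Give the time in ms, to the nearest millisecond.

28 ms

θ_c = arcsin(V₁/V₂) = arcsin(1220/3307) = 21.65°, cos θ_c = 0.9295.
Intercept time tᵢ = 2h cos θ_c / V₁ = 2·4.2·0.9295/1220 = 0.00640 s.
t = x/V₂ + tᵢ = 72.6/3307 + 0.00640 = 0.02835 s.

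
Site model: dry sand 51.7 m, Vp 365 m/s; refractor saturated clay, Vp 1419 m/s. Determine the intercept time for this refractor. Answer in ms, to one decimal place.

tᵢ = 2h·√(V₂²−V₁²)/(V₁V₂).
√(V₂²−V₁²) = √(1419²−365²) = 1371.3 m/s.
tᵢ = 2·51.7·1371.3/(365·1419) = 0.27376 s.

273.8 ms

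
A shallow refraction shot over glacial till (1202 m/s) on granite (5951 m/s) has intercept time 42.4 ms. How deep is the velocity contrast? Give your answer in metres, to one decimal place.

26.0 m

h = tᵢ·V₁·V₂ / (2·√(V₂²−V₁²)).
√(V₂²−V₁²) = √(5951² − 1202²) = 5828.3 m/s.
h = 0.0424 s × 1202 × 5951 / (2 × 5828.3) = 26.02 m.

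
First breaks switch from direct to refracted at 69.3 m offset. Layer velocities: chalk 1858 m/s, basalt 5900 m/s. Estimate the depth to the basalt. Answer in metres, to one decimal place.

25.0 m

h = (x_cross/2)·√((V₂−V₁)/(V₂+V₁)).
(V₂−V₁)/(V₂+V₁) = (5900−1858)/(5900+1858) = 0.5210; √ = 0.7218.
h = (69.3/2)·0.7218 = 25.01 m.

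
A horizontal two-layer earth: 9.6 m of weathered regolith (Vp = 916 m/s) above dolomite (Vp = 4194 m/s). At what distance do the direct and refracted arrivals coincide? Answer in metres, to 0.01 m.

23.97 m

x_cross = 2h·√((V₂+V₁)/(V₂−V₁)).
(V₂+V₁)/(V₂−V₁) = (4194+916)/(4194−916) = 1.5589; √ = 1.2486.
x_cross = 2·9.6·1.2486 = 23.97 m.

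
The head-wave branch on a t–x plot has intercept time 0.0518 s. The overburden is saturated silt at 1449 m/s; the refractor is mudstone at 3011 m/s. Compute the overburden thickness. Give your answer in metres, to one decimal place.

h = tᵢ·V₁·V₂ / (2·√(V₂²−V₁²)).
√(V₂²−V₁²) = √(3011² − 1449²) = 2639.4 m/s.
h = 0.0518 s × 1449 × 3011 / (2 × 2639.4) = 42.81 m.

42.8 m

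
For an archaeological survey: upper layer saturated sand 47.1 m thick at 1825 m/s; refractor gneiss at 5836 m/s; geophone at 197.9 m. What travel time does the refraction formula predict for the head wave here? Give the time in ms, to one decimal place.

θ_c = arcsin(V₁/V₂) = arcsin(1825/5836) = 18.22°, cos θ_c = 0.9498.
Intercept time tᵢ = 2h cos θ_c / V₁ = 2·47.1·0.9498/1825 = 0.04903 s.
t = x/V₂ + tᵢ = 197.9/5836 + 0.04903 = 0.08294 s.

82.9 ms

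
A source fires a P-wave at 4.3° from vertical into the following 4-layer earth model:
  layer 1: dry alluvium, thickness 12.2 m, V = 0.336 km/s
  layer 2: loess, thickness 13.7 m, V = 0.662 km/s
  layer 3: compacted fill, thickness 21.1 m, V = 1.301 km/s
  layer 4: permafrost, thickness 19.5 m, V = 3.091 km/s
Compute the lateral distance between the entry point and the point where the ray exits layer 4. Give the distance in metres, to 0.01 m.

27.94 m

Apply Snell's law at each interface; in layer i the horizontal offset is hᵢ·tan θᵢ.
Layer 1: θ = 4.30°; offset = 12.2·tan 4.30° = 0.9173 m.
Layer 2: sin θ = 0.662·sin 4.3°/0.336 = 0.1477, θ = 8.50°; offset = 13.7·tan 8.50° = 2.0463 m.
Layer 3: sin θ = 1.301·sin 4.3°/0.336 = 0.2903, θ = 16.88°; offset = 21.1·tan 16.88° = 6.4015 m.
Layer 4: sin θ = 3.091·sin 4.3°/0.336 = 0.6898, θ = 43.61°; offset = 19.5·tan 43.61° = 18.5768 m.
Summing the layer offsets gives 27.9419 m.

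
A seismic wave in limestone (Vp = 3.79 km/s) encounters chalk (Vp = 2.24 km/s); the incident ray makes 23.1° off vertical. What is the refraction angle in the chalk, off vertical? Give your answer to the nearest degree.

13°

sin θ₁/V₁ = sin θ₂/V₂ ⇒ sin θ₂ = 2.24·sin 23.1°/3.79 = 2.24·0.3923/3.79 = 0.2319.
θ₂ = arcsin 0.2319 = 13.41° from the normal.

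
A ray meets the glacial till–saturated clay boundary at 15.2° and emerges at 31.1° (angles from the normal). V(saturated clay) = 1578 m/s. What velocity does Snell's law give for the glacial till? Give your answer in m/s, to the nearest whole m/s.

Snell's law: sin 15.2°/V₁ = sin 31.1°/V₂.
V₁ = V₂·sin 15.2°/sin 31.1° = 1578 × 0.5076 = 800.98 m/s.

801 m/s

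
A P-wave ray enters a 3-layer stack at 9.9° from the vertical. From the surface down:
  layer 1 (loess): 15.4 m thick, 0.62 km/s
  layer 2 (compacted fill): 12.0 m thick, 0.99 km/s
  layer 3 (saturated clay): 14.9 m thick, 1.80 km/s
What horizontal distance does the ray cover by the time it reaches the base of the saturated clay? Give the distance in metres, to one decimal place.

14.7 m

Apply Snell's law at each interface; in layer i the horizontal offset is hᵢ·tan θᵢ.
Layer 1: θ = 9.90°; offset = 15.4·tan 9.90° = 2.688 m.
Layer 2: sin θ = 0.99·sin 9.9°/0.62 = 0.2745, θ = 15.93°; offset = 12.0·tan 15.93° = 3.426 m.
Layer 3: sin θ = 1.80·sin 9.9°/0.62 = 0.4991, θ = 29.94°; offset = 14.9·tan 29.94° = 8.583 m.
Σ offsets = 14.697 m.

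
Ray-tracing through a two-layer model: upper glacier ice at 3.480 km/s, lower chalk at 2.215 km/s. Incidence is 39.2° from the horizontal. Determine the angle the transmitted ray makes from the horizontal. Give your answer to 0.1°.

Angle from the normal: 90° − 39.2° = 50.8°.
sin θ₁/V₁ = sin θ₂/V₂ ⇒ sin θ₂ = 2.215·sin 50.8°/3.480 = 2.215·0.7749/3.480 = 0.4932.
θ₂ = arcsin 0.4932 = 29.55° from the normal.
From the interface: 90° − 29.55° = 60.45°.

60.4°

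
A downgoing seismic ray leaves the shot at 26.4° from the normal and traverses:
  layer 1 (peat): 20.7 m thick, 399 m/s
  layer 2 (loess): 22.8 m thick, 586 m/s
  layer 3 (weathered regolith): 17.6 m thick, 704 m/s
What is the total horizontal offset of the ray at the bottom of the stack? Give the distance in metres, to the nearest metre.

52 m

p = sin θ₁/V₁ = sin 26.4°/399 = 1.1144e-03 s/m is conserved through the stack.
Layer 1: θ = 26.40°; offset = 20.7·tan 26.40° = 10.276 m.
Layer 2: sin θ = p·586 = 0.6530 → θ = 40.77°; offset = 22.8·tan 40.77° = 19.660 m.
Layer 3: sin θ = p·704 = 0.7845 → θ = 51.68°; offset = 17.6·tan 51.68° = 22.266 m.
Total horizontal offset = 52.202 m.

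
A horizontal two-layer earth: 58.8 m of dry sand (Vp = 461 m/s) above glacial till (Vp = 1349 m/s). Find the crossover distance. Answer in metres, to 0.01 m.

θ_c = arcsin(461/1349) = 19.98°, so cos θ_c = 0.9398 and tᵢ = 2h cos θ_c/V₁ = 0.2397 s.
At crossover x/V₁ = x/V₂ + tᵢ ⇒ x = tᵢ/(1/V₁ − 1/V₂) = 0.23974/(2.1692e-03 − 7.4129e-04) = 167.90 m.

167.90 m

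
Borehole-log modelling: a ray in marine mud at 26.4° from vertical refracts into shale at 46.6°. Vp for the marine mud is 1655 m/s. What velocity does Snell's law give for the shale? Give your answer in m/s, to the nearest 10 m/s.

2700 m/s

Snell's law: sin 26.4°/V₁ = sin 46.6°/V₂.
V₂ = V₁·sin 46.6°/sin 26.4° = 1655 × 1.6341 = 2704.42 m/s.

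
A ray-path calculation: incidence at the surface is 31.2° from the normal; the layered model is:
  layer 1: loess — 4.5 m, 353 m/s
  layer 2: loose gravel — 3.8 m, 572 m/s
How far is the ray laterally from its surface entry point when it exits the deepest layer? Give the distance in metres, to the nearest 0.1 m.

p = sin θ₁/V₁ = sin 31.2°/353 = 1.4675e-03 s/m is conserved through the stack.
Layer 1: θ = 31.20°; offset = 4.5·tan 31.20° = 2.725 m.
Layer 2: sin θ = p·572 = 0.8394 → θ = 57.08°; offset = 3.8·tan 57.08° = 5.869 m.
Σ offsets = 8.594 m.

8.6 m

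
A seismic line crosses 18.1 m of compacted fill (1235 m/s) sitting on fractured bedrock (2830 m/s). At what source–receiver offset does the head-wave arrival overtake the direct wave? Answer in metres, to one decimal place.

57.8 m

θ_c = arcsin(1235/2830) = 25.87°, so cos θ_c = 0.8998 and tᵢ = 2h cos θ_c/V₁ = 0.0264 s.
At crossover x/V₁ = x/V₂ + tᵢ ⇒ x = tᵢ/(1/V₁ − 1/V₂) = 0.02637/(8.0972e-04 − 3.5336e-04) = 57.79 m.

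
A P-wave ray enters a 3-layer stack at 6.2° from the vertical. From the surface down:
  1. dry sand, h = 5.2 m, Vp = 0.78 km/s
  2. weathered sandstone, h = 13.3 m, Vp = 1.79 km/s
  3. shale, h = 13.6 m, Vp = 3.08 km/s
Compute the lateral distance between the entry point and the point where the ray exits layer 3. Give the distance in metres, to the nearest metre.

Apply Snell's law at each interface; in layer i the horizontal offset is hᵢ·tan θᵢ.
Layer 1: θ = 6.20°; offset = 5.2·tan 6.20° = 0.565 m.
Layer 2: sin θ = 1.79·sin 6.2°/0.78 = 0.2478, θ = 14.35°; offset = 13.3·tan 14.35° = 3.402 m.
Layer 3: sin θ = 3.08·sin 6.2°/0.78 = 0.4265, θ = 25.24°; offset = 13.6·tan 25.24° = 6.412 m.
Summing the layer offsets gives 10.380 m.

10 m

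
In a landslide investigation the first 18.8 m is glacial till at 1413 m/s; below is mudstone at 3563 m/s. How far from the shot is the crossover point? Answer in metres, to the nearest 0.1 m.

x_cross = 2h·√((V₂+V₁)/(V₂−V₁)).
(V₂+V₁)/(V₂−V₁) = (3563+1413)/(3563−1413) = 2.3144; √ = 1.5213.
x_cross = 2·18.8·1.5213 = 57.20 m.

57.2 m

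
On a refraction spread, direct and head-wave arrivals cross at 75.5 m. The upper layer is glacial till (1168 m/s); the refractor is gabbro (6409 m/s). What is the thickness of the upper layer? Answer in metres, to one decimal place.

31.4 m

x_cross = 2h·√((V₂+V₁)/(V₂−V₁)) → h = x_cross / (2·√((V₂+V₁)/(V₂−V₁))).
√((V₂+V₁)/(V₂−V₁)) = √((6409+1168)/(6409−1168)) = 1.2024.
h = 75.5 / (2·1.2024) = 31.40 m.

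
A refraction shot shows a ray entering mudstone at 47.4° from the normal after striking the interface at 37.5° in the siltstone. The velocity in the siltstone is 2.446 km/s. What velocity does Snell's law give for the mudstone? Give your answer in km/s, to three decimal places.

sin 37.5° = 0.6088; sin 47.4° = 0.7361.
V₂ = V₁·(sin θ₂/sin θ₁) = 2.446·(0.7361/0.6088) = 2.958 km/s.

2.958 km/s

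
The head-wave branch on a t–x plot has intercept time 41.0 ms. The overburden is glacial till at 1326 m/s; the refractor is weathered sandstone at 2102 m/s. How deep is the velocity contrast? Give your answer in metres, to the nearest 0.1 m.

35.0 m

h = tᵢ·V₁·V₂ / (2·√(V₂²−V₁²)).
√(V₂²−V₁²) = √(2102² − 1326²) = 1631.0 m/s.
h = 0.041 s × 1326 × 2102 / (2 × 1631.0) = 35.03 m.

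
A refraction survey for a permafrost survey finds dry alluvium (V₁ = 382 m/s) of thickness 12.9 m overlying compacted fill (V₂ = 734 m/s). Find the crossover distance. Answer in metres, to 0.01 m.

θ_c = arcsin(382/734) = 31.36°, so cos θ_c = 0.8539 and tᵢ = 2h cos θ_c/V₁ = 0.0577 s.
At crossover x/V₁ = x/V₂ + tᵢ ⇒ x = tᵢ/(1/V₁ − 1/V₂) = 0.05767/(2.6178e-03 − 1.3624e-03) = 45.94 m.

45.94 m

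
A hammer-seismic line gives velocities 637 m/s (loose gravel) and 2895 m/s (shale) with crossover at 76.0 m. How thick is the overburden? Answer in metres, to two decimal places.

30.38 m

x_cross = 2h·√((V₂+V₁)/(V₂−V₁)) → h = x_cross / (2·√((V₂+V₁)/(V₂−V₁))).
√((V₂+V₁)/(V₂−V₁)) = √((2895+637)/(2895−637)) = 1.2507.
h = 76.0 / (2·1.2507) = 30.38 m.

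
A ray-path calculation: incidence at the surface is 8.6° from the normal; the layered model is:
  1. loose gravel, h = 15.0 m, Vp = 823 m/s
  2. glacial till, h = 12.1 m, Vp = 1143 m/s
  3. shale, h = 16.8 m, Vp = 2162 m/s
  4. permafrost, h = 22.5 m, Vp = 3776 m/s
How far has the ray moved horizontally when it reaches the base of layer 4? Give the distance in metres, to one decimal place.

Ray parameter p = sin 8.6° / 823 m/s = 1.8170e-04 s/m.
Layer 1: θ = 8.60°; offset = 15.0·tan 8.60° = 2.269 m.
Layer 2: sin θ = p·1143 = 0.2077 → θ = 11.99°; offset = 12.1·tan 11.99° = 2.569 m.
Layer 3: sin θ = p·2162 = 0.3928 → θ = 23.13°; offset = 16.8·tan 23.13° = 7.176 m.
Layer 4: sin θ = p·3776 = 0.6861 → θ = 43.32°; offset = 22.5·tan 43.32° = 21.218 m.
Total horizontal offset = 33.232 m.

33.2 m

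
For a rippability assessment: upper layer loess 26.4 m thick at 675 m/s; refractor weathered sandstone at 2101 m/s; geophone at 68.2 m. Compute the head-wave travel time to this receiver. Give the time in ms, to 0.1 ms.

106.5 ms

t = x/V₂ + 2h·√(V₂²−V₁²)/(V₁V₂).
√(V₂²−V₁²) = √(2101²−675²) = 1989.6 m/s; delay term = 2·26.4·1989.6/(675·2101) = 0.07408 s.
t = 68.2/2101 + 0.07408 = 0.10654 s.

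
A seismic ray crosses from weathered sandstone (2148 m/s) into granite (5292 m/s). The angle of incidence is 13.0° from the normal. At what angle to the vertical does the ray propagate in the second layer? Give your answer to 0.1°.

sin θ₁/V₁ = sin θ₂/V₂ ⇒ sin θ₂ = 5292·sin 13.0°/2148 = 5292·0.2250/2148 = 0.5542.
θ₂ = arcsin 0.5542 = 33.66° from the normal.

33.7°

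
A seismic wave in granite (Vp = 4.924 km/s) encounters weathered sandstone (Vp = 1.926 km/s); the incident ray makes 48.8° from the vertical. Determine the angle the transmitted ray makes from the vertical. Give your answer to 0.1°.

17.1°

sin θ₁/V₁ = sin θ₂/V₂ ⇒ sin θ₂ = 1.926·sin 48.8°/4.924 = 1.926·0.7524/4.924 = 0.2943.
θ₂ = arcsin 0.2943 = 17.12° from the normal.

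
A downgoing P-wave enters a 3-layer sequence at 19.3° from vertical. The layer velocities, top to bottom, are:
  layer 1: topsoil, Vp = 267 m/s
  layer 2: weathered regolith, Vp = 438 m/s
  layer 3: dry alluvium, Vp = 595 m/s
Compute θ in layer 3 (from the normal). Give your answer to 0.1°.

47.4°

Snell's law across each interface conserves sin θ / V, so sin θ_3 = V_3·sin θ₁/V₁.
sin θ_3 = 595 × sin 19.3° / 267 = 0.7365.
θ_3 = 47.44° from the vertical.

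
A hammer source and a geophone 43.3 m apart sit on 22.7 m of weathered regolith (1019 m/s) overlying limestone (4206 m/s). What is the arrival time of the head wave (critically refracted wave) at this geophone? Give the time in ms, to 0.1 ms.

θ_c = arcsin(V₁/V₂) = arcsin(1019/4206) = 14.02°, cos θ_c = 0.9702.
Intercept time tᵢ = 2h cos θ_c / V₁ = 2·22.7·0.9702/1019 = 0.04323 s.
t = x/V₂ + tᵢ = 43.3/4206 + 0.04323 = 0.05352 s.

53.5 ms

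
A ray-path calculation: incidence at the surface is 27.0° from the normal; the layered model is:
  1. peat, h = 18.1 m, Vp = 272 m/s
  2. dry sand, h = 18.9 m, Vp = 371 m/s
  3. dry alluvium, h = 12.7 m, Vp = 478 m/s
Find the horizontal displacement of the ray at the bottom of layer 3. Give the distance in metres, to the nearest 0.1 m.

p = sin θ₁/V₁ = sin 27.0°/272 = 1.6691e-03 s/m is conserved through the stack.
Layer 1: θ = 27.00°; offset = 18.1·tan 27.00° = 9.222 m.
Layer 2: sin θ = p·371 = 0.6192 → θ = 38.26°; offset = 18.9·tan 38.26° = 14.905 m.
Layer 3: sin θ = p·478 = 0.7978 → θ = 52.92°; offset = 12.7·tan 52.92° = 16.806 m.
Summing the layer offsets gives 40.933 m.

40.9 m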